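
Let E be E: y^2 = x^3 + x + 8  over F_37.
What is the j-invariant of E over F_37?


Delta = -16(4 a^3 + 27 b^2) mod 37 = 1
-1728 * (4 a)^3 = -1728 * (4*1)^3 mod 37 = 1
j = 1 * 1^(-1) mod 37 = 1

j = 1 (mod 37)


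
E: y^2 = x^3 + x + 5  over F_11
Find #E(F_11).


For each x in F_11, count y with y^2 = x^3 + 1 x + 5 mod 11:
  x = 0: RHS = 5, y in [4, 7]  -> 2 point(s)
  x = 2: RHS = 4, y in [2, 9]  -> 2 point(s)
  x = 5: RHS = 3, y in [5, 6]  -> 2 point(s)
  x = 7: RHS = 3, y in [5, 6]  -> 2 point(s)
  x = 10: RHS = 3, y in [5, 6]  -> 2 point(s)
Affine points: 10. Add the point at infinity: total = 11.

#E(F_11) = 11


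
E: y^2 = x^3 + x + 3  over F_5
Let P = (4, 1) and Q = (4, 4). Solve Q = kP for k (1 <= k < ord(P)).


Enumerate multiples of P until we hit Q = (4, 4):
  1P = (4, 1)
  2P = (1, 0)
  3P = (4, 4)
Match found at i = 3.

k = 3


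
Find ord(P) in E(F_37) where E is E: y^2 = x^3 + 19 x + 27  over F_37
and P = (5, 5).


Compute successive multiples of P until we hit O:
  1P = (5, 5)
  2P = (31, 17)
  3P = (8, 5)
  4P = (24, 32)
  5P = (1, 26)
  6P = (10, 12)
  7P = (21, 17)
  8P = (0, 8)
  ... (continuing to 32P)
  32P = O

ord(P) = 32


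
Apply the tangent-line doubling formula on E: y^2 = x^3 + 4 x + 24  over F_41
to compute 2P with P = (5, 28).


Doubling: s = (3 x1^2 + a) / (2 y1)
s = (3*5^2 + 4) / (2*28) mod 41 = 8
x3 = s^2 - 2 x1 mod 41 = 8^2 - 2*5 = 13
y3 = s (x1 - x3) - y1 mod 41 = 8 * (5 - 13) - 28 = 31

2P = (13, 31)


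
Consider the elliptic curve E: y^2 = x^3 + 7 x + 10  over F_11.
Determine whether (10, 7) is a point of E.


Check whether y^2 = x^3 + 7 x + 10 (mod 11) for (x, y) = (10, 7).
LHS: y^2 = 7^2 mod 11 = 5
RHS: x^3 + 7 x + 10 = 10^3 + 7*10 + 10 mod 11 = 2
LHS != RHS

No, not on the curve


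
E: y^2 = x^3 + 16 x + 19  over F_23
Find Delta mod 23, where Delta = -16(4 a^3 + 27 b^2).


4 a^3 + 27 b^2 = 4*16^3 + 27*19^2 = 16384 + 9747 = 26131
Delta = -16 * (26131) = -418096
Delta mod 23 = 21

Delta = 21 (mod 23)


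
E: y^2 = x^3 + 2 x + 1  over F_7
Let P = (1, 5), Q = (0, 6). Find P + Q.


P != Q, so use the chord formula.
s = (y2 - y1) / (x2 - x1) = (1) / (6) mod 7 = 6
x3 = s^2 - x1 - x2 mod 7 = 6^2 - 1 - 0 = 0
y3 = s (x1 - x3) - y1 mod 7 = 6 * (1 - 0) - 5 = 1

P + Q = (0, 1)


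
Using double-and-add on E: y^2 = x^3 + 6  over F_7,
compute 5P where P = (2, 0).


k = 5 = 101_2 (binary, LSB first: 101)
Double-and-add from P = (2, 0):
  bit 0 = 1: acc = O + (2, 0) = (2, 0)
  bit 1 = 0: acc unchanged = (2, 0)
  bit 2 = 1: acc = (2, 0) + O = (2, 0)

5P = (2, 0)


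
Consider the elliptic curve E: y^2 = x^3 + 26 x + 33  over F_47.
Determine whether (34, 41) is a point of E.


Check whether y^2 = x^3 + 26 x + 33 (mod 47) for (x, y) = (34, 41).
LHS: y^2 = 41^2 mod 47 = 36
RHS: x^3 + 26 x + 33 = 34^3 + 26*34 + 33 mod 47 = 36
LHS = RHS

Yes, on the curve


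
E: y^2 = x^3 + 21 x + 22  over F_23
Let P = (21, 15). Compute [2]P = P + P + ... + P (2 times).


k = 2 = 10_2 (binary, LSB first: 01)
Double-and-add from P = (21, 15):
  bit 0 = 0: acc unchanged = O
  bit 1 = 1: acc = O + (22, 0) = (22, 0)

2P = (22, 0)


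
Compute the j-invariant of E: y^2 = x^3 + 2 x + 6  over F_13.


Delta = -16(4 a^3 + 27 b^2) mod 13 = 4
-1728 * (4 a)^3 = -1728 * (4*2)^3 mod 13 = 5
j = 5 * 4^(-1) mod 13 = 11

j = 11 (mod 13)


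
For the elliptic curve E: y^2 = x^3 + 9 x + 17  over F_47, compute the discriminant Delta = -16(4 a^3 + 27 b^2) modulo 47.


4 a^3 + 27 b^2 = 4*9^3 + 27*17^2 = 2916 + 7803 = 10719
Delta = -16 * (10719) = -171504
Delta mod 47 = 46

Delta = 46 (mod 47)


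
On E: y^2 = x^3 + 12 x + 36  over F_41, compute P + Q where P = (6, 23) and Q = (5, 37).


P != Q, so use the chord formula.
s = (y2 - y1) / (x2 - x1) = (14) / (40) mod 41 = 27
x3 = s^2 - x1 - x2 mod 41 = 27^2 - 6 - 5 = 21
y3 = s (x1 - x3) - y1 mod 41 = 27 * (6 - 21) - 23 = 23

P + Q = (21, 23)


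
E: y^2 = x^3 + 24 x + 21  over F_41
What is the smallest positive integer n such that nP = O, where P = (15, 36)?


Compute successive multiples of P until we hit O:
  1P = (15, 36)
  2P = (34, 17)
  3P = (34, 24)
  4P = (15, 5)
  5P = O

ord(P) = 5


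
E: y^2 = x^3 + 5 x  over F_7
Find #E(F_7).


For each x in F_7, count y with y^2 = x^3 + 5 x + 0 mod 7:
  x = 0: RHS = 0, y in [0]  -> 1 point(s)
  x = 2: RHS = 4, y in [2, 5]  -> 2 point(s)
  x = 3: RHS = 0, y in [0]  -> 1 point(s)
  x = 4: RHS = 0, y in [0]  -> 1 point(s)
  x = 6: RHS = 1, y in [1, 6]  -> 2 point(s)
Affine points: 7. Add the point at infinity: total = 8.

#E(F_7) = 8


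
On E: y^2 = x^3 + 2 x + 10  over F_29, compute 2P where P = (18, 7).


Doubling: s = (3 x1^2 + a) / (2 y1)
s = (3*18^2 + 2) / (2*7) mod 29 = 24
x3 = s^2 - 2 x1 mod 29 = 24^2 - 2*18 = 18
y3 = s (x1 - x3) - y1 mod 29 = 24 * (18 - 18) - 7 = 22

2P = (18, 22)


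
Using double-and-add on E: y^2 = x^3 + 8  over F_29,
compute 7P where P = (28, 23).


k = 7 = 111_2 (binary, LSB first: 111)
Double-and-add from P = (28, 23):
  bit 0 = 1: acc = O + (28, 23) = (28, 23)
  bit 1 = 1: acc = (28, 23) + (22, 19) = (2, 4)
  bit 2 = 1: acc = (2, 4) + (23, 13) = (3, 8)

7P = (3, 8)


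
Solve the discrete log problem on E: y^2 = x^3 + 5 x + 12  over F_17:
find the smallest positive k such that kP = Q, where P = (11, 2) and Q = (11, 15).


Enumerate multiples of P until we hit Q = (11, 15):
  1P = (11, 2)
  2P = (10, 5)
  3P = (5, 14)
  4P = (5, 3)
  5P = (10, 12)
  6P = (11, 15)
Match found at i = 6.

k = 6


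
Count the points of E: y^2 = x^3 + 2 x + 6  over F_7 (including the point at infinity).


For each x in F_7, count y with y^2 = x^3 + 2 x + 6 mod 7:
  x = 1: RHS = 2, y in [3, 4]  -> 2 point(s)
  x = 2: RHS = 4, y in [2, 5]  -> 2 point(s)
  x = 3: RHS = 4, y in [2, 5]  -> 2 point(s)
  x = 4: RHS = 1, y in [1, 6]  -> 2 point(s)
  x = 5: RHS = 1, y in [1, 6]  -> 2 point(s)
Affine points: 10. Add the point at infinity: total = 11.

#E(F_7) = 11


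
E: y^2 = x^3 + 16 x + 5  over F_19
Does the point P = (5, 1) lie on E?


Check whether y^2 = x^3 + 16 x + 5 (mod 19) for (x, y) = (5, 1).
LHS: y^2 = 1^2 mod 19 = 1
RHS: x^3 + 16 x + 5 = 5^3 + 16*5 + 5 mod 19 = 1
LHS = RHS

Yes, on the curve


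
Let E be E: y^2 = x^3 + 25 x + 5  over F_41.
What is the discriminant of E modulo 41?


4 a^3 + 27 b^2 = 4*25^3 + 27*5^2 = 62500 + 675 = 63175
Delta = -16 * (63175) = -1010800
Delta mod 41 = 14

Delta = 14 (mod 41)


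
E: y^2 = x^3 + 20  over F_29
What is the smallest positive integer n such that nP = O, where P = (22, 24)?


Compute successive multiples of P until we hit O:
  1P = (22, 24)
  2P = (21, 28)
  3P = (2, 12)
  4P = (10, 18)
  5P = (19, 21)
  6P = (18, 9)
  7P = (23, 23)
  8P = (14, 26)
  ... (continuing to 30P)
  30P = O

ord(P) = 30


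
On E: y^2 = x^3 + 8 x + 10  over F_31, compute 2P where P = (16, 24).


Doubling: s = (3 x1^2 + a) / (2 y1)
s = (3*16^2 + 8) / (2*24) mod 31 = 11
x3 = s^2 - 2 x1 mod 31 = 11^2 - 2*16 = 27
y3 = s (x1 - x3) - y1 mod 31 = 11 * (16 - 27) - 24 = 10

2P = (27, 10)


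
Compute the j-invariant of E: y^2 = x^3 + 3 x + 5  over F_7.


Delta = -16(4 a^3 + 27 b^2) mod 7 = 2
-1728 * (4 a)^3 = -1728 * (4*3)^3 mod 7 = 6
j = 6 * 2^(-1) mod 7 = 3

j = 3 (mod 7)


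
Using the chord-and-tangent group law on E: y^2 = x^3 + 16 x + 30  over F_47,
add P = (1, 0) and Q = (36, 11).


P != Q, so use the chord formula.
s = (y2 - y1) / (x2 - x1) = (11) / (35) mod 47 = 3
x3 = s^2 - x1 - x2 mod 47 = 3^2 - 1 - 36 = 19
y3 = s (x1 - x3) - y1 mod 47 = 3 * (1 - 19) - 0 = 40

P + Q = (19, 40)


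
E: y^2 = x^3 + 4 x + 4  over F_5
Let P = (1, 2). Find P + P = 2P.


Doubling: s = (3 x1^2 + a) / (2 y1)
s = (3*1^2 + 4) / (2*2) mod 5 = 3
x3 = s^2 - 2 x1 mod 5 = 3^2 - 2*1 = 2
y3 = s (x1 - x3) - y1 mod 5 = 3 * (1 - 2) - 2 = 0

2P = (2, 0)


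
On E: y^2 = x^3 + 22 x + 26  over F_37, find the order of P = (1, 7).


Compute successive multiples of P until we hit O:
  1P = (1, 7)
  2P = (1, 30)
  3P = O

ord(P) = 3


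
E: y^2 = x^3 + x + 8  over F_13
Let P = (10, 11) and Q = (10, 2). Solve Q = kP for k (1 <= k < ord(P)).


Enumerate multiples of P until we hit Q = (10, 2):
  1P = (10, 11)
  2P = (3, 5)
  3P = (1, 6)
  4P = (6, 10)
  5P = (6, 3)
  6P = (1, 7)
  7P = (3, 8)
  8P = (10, 2)
Match found at i = 8.

k = 8


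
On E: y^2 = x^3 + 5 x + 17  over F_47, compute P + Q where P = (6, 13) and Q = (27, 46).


P != Q, so use the chord formula.
s = (y2 - y1) / (x2 - x1) = (33) / (21) mod 47 = 15
x3 = s^2 - x1 - x2 mod 47 = 15^2 - 6 - 27 = 4
y3 = s (x1 - x3) - y1 mod 47 = 15 * (6 - 4) - 13 = 17

P + Q = (4, 17)


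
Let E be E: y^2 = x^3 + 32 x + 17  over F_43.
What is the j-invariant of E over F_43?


Delta = -16(4 a^3 + 27 b^2) mod 43 = 25
-1728 * (4 a)^3 = -1728 * (4*32)^3 mod 43 = 8
j = 8 * 25^(-1) mod 43 = 33

j = 33 (mod 43)


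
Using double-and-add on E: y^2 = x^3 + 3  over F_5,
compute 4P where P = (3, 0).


k = 4 = 100_2 (binary, LSB first: 001)
Double-and-add from P = (3, 0):
  bit 0 = 0: acc unchanged = O
  bit 1 = 0: acc unchanged = O
  bit 2 = 1: acc = O + O = O

4P = O


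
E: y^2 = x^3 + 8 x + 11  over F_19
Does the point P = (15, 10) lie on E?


Check whether y^2 = x^3 + 8 x + 11 (mod 19) for (x, y) = (15, 10).
LHS: y^2 = 10^2 mod 19 = 5
RHS: x^3 + 8 x + 11 = 15^3 + 8*15 + 11 mod 19 = 10
LHS != RHS

No, not on the curve


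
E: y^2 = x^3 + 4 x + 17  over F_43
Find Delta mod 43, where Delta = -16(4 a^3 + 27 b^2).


4 a^3 + 27 b^2 = 4*4^3 + 27*17^2 = 256 + 7803 = 8059
Delta = -16 * (8059) = -128944
Delta mod 43 = 13

Delta = 13 (mod 43)


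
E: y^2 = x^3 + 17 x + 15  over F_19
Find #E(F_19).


For each x in F_19, count y with y^2 = x^3 + 17 x + 15 mod 19:
  x = 2: RHS = 0, y in [0]  -> 1 point(s)
  x = 3: RHS = 17, y in [6, 13]  -> 2 point(s)
  x = 5: RHS = 16, y in [4, 15]  -> 2 point(s)
  x = 8: RHS = 17, y in [6, 13]  -> 2 point(s)
  x = 9: RHS = 4, y in [2, 17]  -> 2 point(s)
  x = 10: RHS = 7, y in [8, 11]  -> 2 point(s)
  x = 12: RHS = 9, y in [3, 16]  -> 2 point(s)
  x = 13: RHS = 1, y in [1, 18]  -> 2 point(s)
  x = 15: RHS = 16, y in [4, 15]  -> 2 point(s)
  x = 17: RHS = 11, y in [7, 12]  -> 2 point(s)
  x = 18: RHS = 16, y in [4, 15]  -> 2 point(s)
Affine points: 21. Add the point at infinity: total = 22.

#E(F_19) = 22


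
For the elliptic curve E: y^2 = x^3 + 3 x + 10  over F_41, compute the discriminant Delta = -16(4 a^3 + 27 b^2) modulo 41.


4 a^3 + 27 b^2 = 4*3^3 + 27*10^2 = 108 + 2700 = 2808
Delta = -16 * (2808) = -44928
Delta mod 41 = 8

Delta = 8 (mod 41)


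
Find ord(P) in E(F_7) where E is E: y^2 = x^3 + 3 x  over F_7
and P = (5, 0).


Compute successive multiples of P until we hit O:
  1P = (5, 0)
  2P = O

ord(P) = 2


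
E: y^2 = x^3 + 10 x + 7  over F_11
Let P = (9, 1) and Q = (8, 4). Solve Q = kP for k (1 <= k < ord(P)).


Enumerate multiples of P until we hit Q = (8, 4):
  1P = (9, 1)
  2P = (4, 10)
  3P = (3, 8)
  4P = (8, 7)
  5P = (8, 4)
Match found at i = 5.

k = 5


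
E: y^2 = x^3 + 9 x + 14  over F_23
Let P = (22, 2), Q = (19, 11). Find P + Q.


P != Q, so use the chord formula.
s = (y2 - y1) / (x2 - x1) = (9) / (20) mod 23 = 20
x3 = s^2 - x1 - x2 mod 23 = 20^2 - 22 - 19 = 14
y3 = s (x1 - x3) - y1 mod 23 = 20 * (22 - 14) - 2 = 20

P + Q = (14, 20)


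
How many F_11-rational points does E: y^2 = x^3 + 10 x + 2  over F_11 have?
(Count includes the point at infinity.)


For each x in F_11, count y with y^2 = x^3 + 10 x + 2 mod 11:
  x = 3: RHS = 4, y in [2, 9]  -> 2 point(s)
  x = 5: RHS = 1, y in [1, 10]  -> 2 point(s)
  x = 6: RHS = 3, y in [5, 6]  -> 2 point(s)
  x = 8: RHS = 0, y in [0]  -> 1 point(s)
Affine points: 7. Add the point at infinity: total = 8.

#E(F_11) = 8


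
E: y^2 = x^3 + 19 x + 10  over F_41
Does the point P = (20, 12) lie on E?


Check whether y^2 = x^3 + 19 x + 10 (mod 41) for (x, y) = (20, 12).
LHS: y^2 = 12^2 mod 41 = 21
RHS: x^3 + 19 x + 10 = 20^3 + 19*20 + 10 mod 41 = 26
LHS != RHS

No, not on the curve


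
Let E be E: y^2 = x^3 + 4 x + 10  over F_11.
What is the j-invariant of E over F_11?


Delta = -16(4 a^3 + 27 b^2) mod 11 = 4
-1728 * (4 a)^3 = -1728 * (4*4)^3 mod 11 = 7
j = 7 * 4^(-1) mod 11 = 10

j = 10 (mod 11)


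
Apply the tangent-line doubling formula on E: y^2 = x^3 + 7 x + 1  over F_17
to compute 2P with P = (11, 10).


Doubling: s = (3 x1^2 + a) / (2 y1)
s = (3*11^2 + 7) / (2*10) mod 17 = 10
x3 = s^2 - 2 x1 mod 17 = 10^2 - 2*11 = 10
y3 = s (x1 - x3) - y1 mod 17 = 10 * (11 - 10) - 10 = 0

2P = (10, 0)


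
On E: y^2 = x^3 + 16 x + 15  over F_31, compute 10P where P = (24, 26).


k = 10 = 1010_2 (binary, LSB first: 0101)
Double-and-add from P = (24, 26):
  bit 0 = 0: acc unchanged = O
  bit 1 = 1: acc = O + (1, 30) = (1, 30)
  bit 2 = 0: acc unchanged = (1, 30)
  bit 3 = 1: acc = (1, 30) + (13, 8) = (4, 22)

10P = (4, 22)


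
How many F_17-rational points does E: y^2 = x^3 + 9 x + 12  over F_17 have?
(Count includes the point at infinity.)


For each x in F_17, count y with y^2 = x^3 + 9 x + 12 mod 17:
  x = 2: RHS = 4, y in [2, 15]  -> 2 point(s)
  x = 3: RHS = 15, y in [7, 10]  -> 2 point(s)
  x = 8: RHS = 1, y in [1, 16]  -> 2 point(s)
  x = 14: RHS = 9, y in [3, 14]  -> 2 point(s)
  x = 16: RHS = 2, y in [6, 11]  -> 2 point(s)
Affine points: 10. Add the point at infinity: total = 11.

#E(F_17) = 11


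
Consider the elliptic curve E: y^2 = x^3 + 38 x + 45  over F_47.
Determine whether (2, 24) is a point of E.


Check whether y^2 = x^3 + 38 x + 45 (mod 47) for (x, y) = (2, 24).
LHS: y^2 = 24^2 mod 47 = 12
RHS: x^3 + 38 x + 45 = 2^3 + 38*2 + 45 mod 47 = 35
LHS != RHS

No, not on the curve


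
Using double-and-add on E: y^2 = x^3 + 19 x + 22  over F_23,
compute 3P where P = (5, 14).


k = 3 = 11_2 (binary, LSB first: 11)
Double-and-add from P = (5, 14):
  bit 0 = 1: acc = O + (5, 14) = (5, 14)
  bit 1 = 1: acc = (5, 14) + (15, 5) = (16, 12)

3P = (16, 12)


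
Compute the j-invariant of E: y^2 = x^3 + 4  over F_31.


Delta = -16(4 a^3 + 27 b^2) mod 31 = 1
-1728 * (4 a)^3 = -1728 * (4*0)^3 mod 31 = 0
j = 0 * 1^(-1) mod 31 = 0

j = 0 (mod 31)


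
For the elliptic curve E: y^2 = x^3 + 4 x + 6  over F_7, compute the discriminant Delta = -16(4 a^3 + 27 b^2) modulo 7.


4 a^3 + 27 b^2 = 4*4^3 + 27*6^2 = 256 + 972 = 1228
Delta = -16 * (1228) = -19648
Delta mod 7 = 1

Delta = 1 (mod 7)


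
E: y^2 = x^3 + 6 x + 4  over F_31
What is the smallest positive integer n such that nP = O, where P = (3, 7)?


Compute successive multiples of P until we hit O:
  1P = (3, 7)
  2P = (13, 27)
  3P = (19, 23)
  4P = (10, 17)
  5P = (27, 3)
  6P = (26, 2)
  7P = (30, 11)
  8P = (30, 20)
  ... (continuing to 15P)
  15P = O

ord(P) = 15


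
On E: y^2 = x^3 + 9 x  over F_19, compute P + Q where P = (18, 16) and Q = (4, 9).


P != Q, so use the chord formula.
s = (y2 - y1) / (x2 - x1) = (12) / (5) mod 19 = 10
x3 = s^2 - x1 - x2 mod 19 = 10^2 - 18 - 4 = 2
y3 = s (x1 - x3) - y1 mod 19 = 10 * (18 - 2) - 16 = 11

P + Q = (2, 11)


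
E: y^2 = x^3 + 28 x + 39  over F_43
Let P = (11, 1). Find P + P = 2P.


Doubling: s = (3 x1^2 + a) / (2 y1)
s = (3*11^2 + 28) / (2*1) mod 43 = 2
x3 = s^2 - 2 x1 mod 43 = 2^2 - 2*11 = 25
y3 = s (x1 - x3) - y1 mod 43 = 2 * (11 - 25) - 1 = 14

2P = (25, 14)


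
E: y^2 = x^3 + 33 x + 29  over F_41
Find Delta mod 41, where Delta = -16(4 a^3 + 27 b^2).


4 a^3 + 27 b^2 = 4*33^3 + 27*29^2 = 143748 + 22707 = 166455
Delta = -16 * (166455) = -2663280
Delta mod 41 = 39

Delta = 39 (mod 41)


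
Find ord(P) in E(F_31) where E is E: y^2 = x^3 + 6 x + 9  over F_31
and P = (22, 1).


Compute successive multiples of P until we hit O:
  1P = (22, 1)
  2P = (26, 28)
  3P = (15, 23)
  4P = (14, 27)
  5P = (23, 10)
  6P = (5, 28)
  7P = (18, 20)
  8P = (0, 3)
  ... (continuing to 37P)
  37P = O

ord(P) = 37


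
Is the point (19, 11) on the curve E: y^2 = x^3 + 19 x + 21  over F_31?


Check whether y^2 = x^3 + 19 x + 21 (mod 31) for (x, y) = (19, 11).
LHS: y^2 = 11^2 mod 31 = 28
RHS: x^3 + 19 x + 21 = 19^3 + 19*19 + 21 mod 31 = 18
LHS != RHS

No, not on the curve


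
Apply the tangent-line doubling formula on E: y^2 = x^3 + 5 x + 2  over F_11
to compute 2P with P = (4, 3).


Doubling: s = (3 x1^2 + a) / (2 y1)
s = (3*4^2 + 5) / (2*3) mod 11 = 7
x3 = s^2 - 2 x1 mod 11 = 7^2 - 2*4 = 8
y3 = s (x1 - x3) - y1 mod 11 = 7 * (4 - 8) - 3 = 2

2P = (8, 2)


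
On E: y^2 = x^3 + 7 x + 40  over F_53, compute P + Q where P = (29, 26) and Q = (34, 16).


P != Q, so use the chord formula.
s = (y2 - y1) / (x2 - x1) = (43) / (5) mod 53 = 51
x3 = s^2 - x1 - x2 mod 53 = 51^2 - 29 - 34 = 47
y3 = s (x1 - x3) - y1 mod 53 = 51 * (29 - 47) - 26 = 10

P + Q = (47, 10)


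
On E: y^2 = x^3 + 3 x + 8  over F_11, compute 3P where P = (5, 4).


k = 3 = 11_2 (binary, LSB first: 11)
Double-and-add from P = (5, 4):
  bit 0 = 1: acc = O + (5, 4) = (5, 4)
  bit 1 = 1: acc = (5, 4) + (6, 0) = (5, 7)

3P = (5, 7)


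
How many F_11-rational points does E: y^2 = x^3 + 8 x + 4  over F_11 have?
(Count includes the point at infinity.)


For each x in F_11, count y with y^2 = x^3 + 8 x + 4 mod 11:
  x = 0: RHS = 4, y in [2, 9]  -> 2 point(s)
  x = 3: RHS = 0, y in [0]  -> 1 point(s)
  x = 4: RHS = 1, y in [1, 10]  -> 2 point(s)
  x = 5: RHS = 4, y in [2, 9]  -> 2 point(s)
  x = 6: RHS = 4, y in [2, 9]  -> 2 point(s)
Affine points: 9. Add the point at infinity: total = 10.

#E(F_11) = 10


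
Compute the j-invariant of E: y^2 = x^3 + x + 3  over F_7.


Delta = -16(4 a^3 + 27 b^2) mod 7 = 3
-1728 * (4 a)^3 = -1728 * (4*1)^3 mod 7 = 1
j = 1 * 3^(-1) mod 7 = 5

j = 5 (mod 7)


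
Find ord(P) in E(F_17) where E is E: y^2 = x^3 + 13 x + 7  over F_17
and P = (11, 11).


Compute successive multiples of P until we hit O:
  1P = (11, 11)
  2P = (4, 2)
  3P = (4, 15)
  4P = (11, 6)
  5P = O

ord(P) = 5


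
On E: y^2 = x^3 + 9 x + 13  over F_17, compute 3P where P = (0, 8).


k = 3 = 11_2 (binary, LSB first: 11)
Double-and-add from P = (0, 8):
  bit 0 = 1: acc = O + (0, 8) = (0, 8)
  bit 1 = 1: acc = (0, 8) + (13, 7) = (3, 4)

3P = (3, 4)


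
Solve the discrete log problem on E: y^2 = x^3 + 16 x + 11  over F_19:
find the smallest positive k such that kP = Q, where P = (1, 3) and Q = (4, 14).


Enumerate multiples of P until we hit Q = (4, 14):
  1P = (1, 3)
  2P = (17, 16)
  3P = (5, 8)
  4P = (11, 13)
  5P = (8, 9)
  6P = (15, 4)
  7P = (0, 12)
  8P = (4, 5)
  9P = (6, 0)
  10P = (4, 14)
Match found at i = 10.

k = 10


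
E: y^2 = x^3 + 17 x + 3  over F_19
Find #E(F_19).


For each x in F_19, count y with y^2 = x^3 + 17 x + 3 mod 19:
  x = 2: RHS = 7, y in [8, 11]  -> 2 point(s)
  x = 3: RHS = 5, y in [9, 10]  -> 2 point(s)
  x = 5: RHS = 4, y in [2, 17]  -> 2 point(s)
  x = 6: RHS = 17, y in [6, 13]  -> 2 point(s)
  x = 7: RHS = 9, y in [3, 16]  -> 2 point(s)
  x = 8: RHS = 5, y in [9, 10]  -> 2 point(s)
  x = 9: RHS = 11, y in [7, 12]  -> 2 point(s)
  x = 11: RHS = 1, y in [1, 18]  -> 2 point(s)
  x = 12: RHS = 16, y in [4, 15]  -> 2 point(s)
  x = 15: RHS = 4, y in [2, 17]  -> 2 point(s)
  x = 16: RHS = 1, y in [1, 18]  -> 2 point(s)
  x = 18: RHS = 4, y in [2, 17]  -> 2 point(s)
Affine points: 24. Add the point at infinity: total = 25.

#E(F_19) = 25


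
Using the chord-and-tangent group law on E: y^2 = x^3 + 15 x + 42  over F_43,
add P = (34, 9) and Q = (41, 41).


P != Q, so use the chord formula.
s = (y2 - y1) / (x2 - x1) = (32) / (7) mod 43 = 23
x3 = s^2 - x1 - x2 mod 43 = 23^2 - 34 - 41 = 24
y3 = s (x1 - x3) - y1 mod 43 = 23 * (34 - 24) - 9 = 6

P + Q = (24, 6)


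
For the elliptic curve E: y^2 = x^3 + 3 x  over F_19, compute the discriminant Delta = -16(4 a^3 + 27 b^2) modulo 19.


4 a^3 + 27 b^2 = 4*3^3 + 27*0^2 = 108 + 0 = 108
Delta = -16 * (108) = -1728
Delta mod 19 = 1

Delta = 1 (mod 19)


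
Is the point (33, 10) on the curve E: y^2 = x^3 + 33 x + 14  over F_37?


Check whether y^2 = x^3 + 33 x + 14 (mod 37) for (x, y) = (33, 10).
LHS: y^2 = 10^2 mod 37 = 26
RHS: x^3 + 33 x + 14 = 33^3 + 33*33 + 14 mod 37 = 3
LHS != RHS

No, not on the curve


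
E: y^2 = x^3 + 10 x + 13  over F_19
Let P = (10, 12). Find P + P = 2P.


Doubling: s = (3 x1^2 + a) / (2 y1)
s = (3*10^2 + 10) / (2*12) mod 19 = 5
x3 = s^2 - 2 x1 mod 19 = 5^2 - 2*10 = 5
y3 = s (x1 - x3) - y1 mod 19 = 5 * (10 - 5) - 12 = 13

2P = (5, 13)


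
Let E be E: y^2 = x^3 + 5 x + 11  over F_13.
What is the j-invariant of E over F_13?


Delta = -16(4 a^3 + 27 b^2) mod 13 = 9
-1728 * (4 a)^3 = -1728 * (4*5)^3 mod 13 = 5
j = 5 * 9^(-1) mod 13 = 2

j = 2 (mod 13)


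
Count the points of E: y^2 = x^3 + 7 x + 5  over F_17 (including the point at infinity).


For each x in F_17, count y with y^2 = x^3 + 7 x + 5 mod 17:
  x = 1: RHS = 13, y in [8, 9]  -> 2 point(s)
  x = 3: RHS = 2, y in [6, 11]  -> 2 point(s)
  x = 6: RHS = 8, y in [5, 12]  -> 2 point(s)
  x = 9: RHS = 15, y in [7, 10]  -> 2 point(s)
  x = 10: RHS = 4, y in [2, 15]  -> 2 point(s)
  x = 11: RHS = 2, y in [6, 11]  -> 2 point(s)
  x = 12: RHS = 15, y in [7, 10]  -> 2 point(s)
  x = 13: RHS = 15, y in [7, 10]  -> 2 point(s)
  x = 14: RHS = 8, y in [5, 12]  -> 2 point(s)
  x = 15: RHS = 0, y in [0]  -> 1 point(s)
Affine points: 19. Add the point at infinity: total = 20.

#E(F_17) = 20


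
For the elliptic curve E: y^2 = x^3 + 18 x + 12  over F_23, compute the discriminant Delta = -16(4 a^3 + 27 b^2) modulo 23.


4 a^3 + 27 b^2 = 4*18^3 + 27*12^2 = 23328 + 3888 = 27216
Delta = -16 * (27216) = -435456
Delta mod 23 = 3

Delta = 3 (mod 23)


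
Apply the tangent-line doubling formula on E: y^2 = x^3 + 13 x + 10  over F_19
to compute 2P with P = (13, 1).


Doubling: s = (3 x1^2 + a) / (2 y1)
s = (3*13^2 + 13) / (2*1) mod 19 = 13
x3 = s^2 - 2 x1 mod 19 = 13^2 - 2*13 = 10
y3 = s (x1 - x3) - y1 mod 19 = 13 * (13 - 10) - 1 = 0

2P = (10, 0)


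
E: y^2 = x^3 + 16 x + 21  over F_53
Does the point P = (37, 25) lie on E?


Check whether y^2 = x^3 + 16 x + 21 (mod 53) for (x, y) = (37, 25).
LHS: y^2 = 25^2 mod 53 = 42
RHS: x^3 + 16 x + 21 = 37^3 + 16*37 + 21 mod 53 = 15
LHS != RHS

No, not on the curve


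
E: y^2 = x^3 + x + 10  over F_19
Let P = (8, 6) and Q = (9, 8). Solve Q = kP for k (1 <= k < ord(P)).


Enumerate multiples of P until we hit Q = (9, 8):
  1P = (8, 6)
  2P = (9, 8)
Match found at i = 2.

k = 2


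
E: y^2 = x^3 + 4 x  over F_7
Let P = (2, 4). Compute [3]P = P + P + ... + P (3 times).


k = 3 = 11_2 (binary, LSB first: 11)
Double-and-add from P = (2, 4):
  bit 0 = 1: acc = O + (2, 4) = (2, 4)
  bit 1 = 1: acc = (2, 4) + (0, 0) = (2, 3)

3P = (2, 3)


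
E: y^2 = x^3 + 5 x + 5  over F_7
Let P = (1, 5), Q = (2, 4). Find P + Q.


P != Q, so use the chord formula.
s = (y2 - y1) / (x2 - x1) = (6) / (1) mod 7 = 6
x3 = s^2 - x1 - x2 mod 7 = 6^2 - 1 - 2 = 5
y3 = s (x1 - x3) - y1 mod 7 = 6 * (1 - 5) - 5 = 6

P + Q = (5, 6)


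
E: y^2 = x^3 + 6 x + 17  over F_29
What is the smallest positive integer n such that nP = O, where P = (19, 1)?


Compute successive multiples of P until we hit O:
  1P = (19, 1)
  2P = (26, 1)
  3P = (13, 28)
  4P = (10, 2)
  5P = (24, 6)
  6P = (16, 2)
  7P = (7, 24)
  8P = (25, 25)
  ... (continuing to 25P)
  25P = O

ord(P) = 25


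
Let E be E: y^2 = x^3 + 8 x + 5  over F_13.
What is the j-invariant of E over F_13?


Delta = -16(4 a^3 + 27 b^2) mod 13 = 8
-1728 * (4 a)^3 = -1728 * (4*8)^3 mod 13 = 8
j = 8 * 8^(-1) mod 13 = 1

j = 1 (mod 13)


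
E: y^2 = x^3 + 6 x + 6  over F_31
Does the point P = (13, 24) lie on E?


Check whether y^2 = x^3 + 6 x + 6 (mod 31) for (x, y) = (13, 24).
LHS: y^2 = 24^2 mod 31 = 18
RHS: x^3 + 6 x + 6 = 13^3 + 6*13 + 6 mod 31 = 18
LHS = RHS

Yes, on the curve


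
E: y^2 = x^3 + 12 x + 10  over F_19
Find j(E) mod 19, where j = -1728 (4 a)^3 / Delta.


Delta = -16(4 a^3 + 27 b^2) mod 19 = 13
-1728 * (4 a)^3 = -1728 * (4*12)^3 mod 19 = 12
j = 12 * 13^(-1) mod 19 = 17

j = 17 (mod 19)


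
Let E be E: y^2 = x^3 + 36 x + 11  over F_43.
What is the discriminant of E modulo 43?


4 a^3 + 27 b^2 = 4*36^3 + 27*11^2 = 186624 + 3267 = 189891
Delta = -16 * (189891) = -3038256
Delta mod 43 = 38

Delta = 38 (mod 43)


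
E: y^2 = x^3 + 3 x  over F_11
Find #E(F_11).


For each x in F_11, count y with y^2 = x^3 + 3 x + 0 mod 11:
  x = 0: RHS = 0, y in [0]  -> 1 point(s)
  x = 1: RHS = 4, y in [2, 9]  -> 2 point(s)
  x = 2: RHS = 3, y in [5, 6]  -> 2 point(s)
  x = 3: RHS = 3, y in [5, 6]  -> 2 point(s)
  x = 6: RHS = 3, y in [5, 6]  -> 2 point(s)
  x = 7: RHS = 1, y in [1, 10]  -> 2 point(s)
Affine points: 11. Add the point at infinity: total = 12.

#E(F_11) = 12


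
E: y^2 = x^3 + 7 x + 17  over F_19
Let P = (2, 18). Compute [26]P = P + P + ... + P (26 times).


k = 26 = 11010_2 (binary, LSB first: 01011)
Double-and-add from P = (2, 18):
  bit 0 = 0: acc unchanged = O
  bit 1 = 1: acc = O + (15, 1) = (15, 1)
  bit 2 = 0: acc unchanged = (15, 1)
  bit 3 = 1: acc = (15, 1) + (12, 9) = (16, 8)
  bit 4 = 1: acc = (16, 8) + (18, 3) = (15, 18)

26P = (15, 18)


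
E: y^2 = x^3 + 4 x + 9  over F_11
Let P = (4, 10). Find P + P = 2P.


Doubling: s = (3 x1^2 + a) / (2 y1)
s = (3*4^2 + 4) / (2*10) mod 11 = 7
x3 = s^2 - 2 x1 mod 11 = 7^2 - 2*4 = 8
y3 = s (x1 - x3) - y1 mod 11 = 7 * (4 - 8) - 10 = 6

2P = (8, 6)


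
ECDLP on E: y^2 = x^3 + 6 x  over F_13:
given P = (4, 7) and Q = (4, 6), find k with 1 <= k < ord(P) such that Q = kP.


Enumerate multiples of P until we hit Q = (4, 6):
  1P = (4, 7)
  2P = (9, 9)
  3P = (9, 4)
  4P = (4, 6)
Match found at i = 4.

k = 4


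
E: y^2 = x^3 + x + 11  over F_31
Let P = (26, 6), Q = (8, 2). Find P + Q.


P != Q, so use the chord formula.
s = (y2 - y1) / (x2 - x1) = (27) / (13) mod 31 = 14
x3 = s^2 - x1 - x2 mod 31 = 14^2 - 26 - 8 = 7
y3 = s (x1 - x3) - y1 mod 31 = 14 * (26 - 7) - 6 = 12

P + Q = (7, 12)


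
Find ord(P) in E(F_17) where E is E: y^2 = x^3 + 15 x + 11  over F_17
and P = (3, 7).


Compute successive multiples of P until we hit O:
  1P = (3, 7)
  2P = (3, 10)
  3P = O

ord(P) = 3


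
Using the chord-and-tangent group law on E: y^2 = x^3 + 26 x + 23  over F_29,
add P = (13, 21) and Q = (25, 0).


P != Q, so use the chord formula.
s = (y2 - y1) / (x2 - x1) = (8) / (12) mod 29 = 20
x3 = s^2 - x1 - x2 mod 29 = 20^2 - 13 - 25 = 14
y3 = s (x1 - x3) - y1 mod 29 = 20 * (13 - 14) - 21 = 17

P + Q = (14, 17)


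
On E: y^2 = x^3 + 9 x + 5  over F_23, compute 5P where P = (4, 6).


k = 5 = 101_2 (binary, LSB first: 101)
Double-and-add from P = (4, 6):
  bit 0 = 1: acc = O + (4, 6) = (4, 6)
  bit 1 = 0: acc unchanged = (4, 6)
  bit 2 = 1: acc = (4, 6) + (22, 8) = (22, 15)

5P = (22, 15)


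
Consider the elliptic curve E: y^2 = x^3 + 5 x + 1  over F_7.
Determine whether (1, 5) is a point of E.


Check whether y^2 = x^3 + 5 x + 1 (mod 7) for (x, y) = (1, 5).
LHS: y^2 = 5^2 mod 7 = 4
RHS: x^3 + 5 x + 1 = 1^3 + 5*1 + 1 mod 7 = 0
LHS != RHS

No, not on the curve


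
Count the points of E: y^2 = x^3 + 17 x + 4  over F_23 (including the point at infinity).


For each x in F_23, count y with y^2 = x^3 + 17 x + 4 mod 23:
  x = 0: RHS = 4, y in [2, 21]  -> 2 point(s)
  x = 2: RHS = 0, y in [0]  -> 1 point(s)
  x = 3: RHS = 13, y in [6, 17]  -> 2 point(s)
  x = 6: RHS = 0, y in [0]  -> 1 point(s)
  x = 7: RHS = 6, y in [11, 12]  -> 2 point(s)
  x = 8: RHS = 8, y in [10, 13]  -> 2 point(s)
  x = 9: RHS = 12, y in [9, 14]  -> 2 point(s)
  x = 10: RHS = 1, y in [1, 22]  -> 2 point(s)
  x = 11: RHS = 4, y in [2, 21]  -> 2 point(s)
  x = 12: RHS = 4, y in [2, 21]  -> 2 point(s)
  x = 15: RHS = 0, y in [0]  -> 1 point(s)
  x = 16: RHS = 2, y in [5, 18]  -> 2 point(s)
  x = 17: RHS = 8, y in [10, 13]  -> 2 point(s)
  x = 18: RHS = 1, y in [1, 22]  -> 2 point(s)
  x = 20: RHS = 18, y in [8, 15]  -> 2 point(s)
  x = 21: RHS = 8, y in [10, 13]  -> 2 point(s)
  x = 22: RHS = 9, y in [3, 20]  -> 2 point(s)
Affine points: 31. Add the point at infinity: total = 32.

#E(F_23) = 32


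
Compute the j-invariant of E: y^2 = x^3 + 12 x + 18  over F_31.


Delta = -16(4 a^3 + 27 b^2) mod 31 = 13
-1728 * (4 a)^3 = -1728 * (4*12)^3 mod 31 = 27
j = 27 * 13^(-1) mod 31 = 14

j = 14 (mod 31)


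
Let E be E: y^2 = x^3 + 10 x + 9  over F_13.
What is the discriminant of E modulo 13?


4 a^3 + 27 b^2 = 4*10^3 + 27*9^2 = 4000 + 2187 = 6187
Delta = -16 * (6187) = -98992
Delta mod 13 = 3

Delta = 3 (mod 13)


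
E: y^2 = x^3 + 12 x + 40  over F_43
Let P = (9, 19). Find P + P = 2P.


Doubling: s = (3 x1^2 + a) / (2 y1)
s = (3*9^2 + 12) / (2*19) mod 43 = 35
x3 = s^2 - 2 x1 mod 43 = 35^2 - 2*9 = 3
y3 = s (x1 - x3) - y1 mod 43 = 35 * (9 - 3) - 19 = 19

2P = (3, 19)


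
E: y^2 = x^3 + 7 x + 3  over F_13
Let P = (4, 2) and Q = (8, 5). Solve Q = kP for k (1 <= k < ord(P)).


Enumerate multiples of P until we hit Q = (8, 5):
  1P = (4, 2)
  2P = (8, 8)
  3P = (0, 4)
  4P = (6, 12)
  5P = (2, 8)
  6P = (3, 8)
  7P = (3, 5)
  8P = (2, 5)
  9P = (6, 1)
  10P = (0, 9)
  11P = (8, 5)
Match found at i = 11.

k = 11


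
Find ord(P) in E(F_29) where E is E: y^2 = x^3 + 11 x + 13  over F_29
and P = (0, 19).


Compute successive multiples of P until we hit O:
  1P = (0, 19)
  2P = (4, 18)
  3P = (16, 14)
  4P = (8, 27)
  5P = (22, 17)
  6P = (13, 27)
  7P = (9, 0)
  8P = (13, 2)
  ... (continuing to 14P)
  14P = O

ord(P) = 14


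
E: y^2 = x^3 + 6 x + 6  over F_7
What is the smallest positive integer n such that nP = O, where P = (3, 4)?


Compute successive multiples of P until we hit O:
  1P = (3, 4)
  2P = (5, 0)
  3P = (3, 3)
  4P = O

ord(P) = 4


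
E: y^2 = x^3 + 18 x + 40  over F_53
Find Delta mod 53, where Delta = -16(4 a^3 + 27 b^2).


4 a^3 + 27 b^2 = 4*18^3 + 27*40^2 = 23328 + 43200 = 66528
Delta = -16 * (66528) = -1064448
Delta mod 53 = 4

Delta = 4 (mod 53)


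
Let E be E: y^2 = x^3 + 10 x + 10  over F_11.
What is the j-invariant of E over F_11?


Delta = -16(4 a^3 + 27 b^2) mod 11 = 6
-1728 * (4 a)^3 = -1728 * (4*10)^3 mod 11 = 9
j = 9 * 6^(-1) mod 11 = 7

j = 7 (mod 11)


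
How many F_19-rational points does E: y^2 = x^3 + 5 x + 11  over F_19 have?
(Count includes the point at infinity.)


For each x in F_19, count y with y^2 = x^3 + 5 x + 11 mod 19:
  x = 0: RHS = 11, y in [7, 12]  -> 2 point(s)
  x = 1: RHS = 17, y in [6, 13]  -> 2 point(s)
  x = 4: RHS = 0, y in [0]  -> 1 point(s)
  x = 5: RHS = 9, y in [3, 16]  -> 2 point(s)
  x = 7: RHS = 9, y in [3, 16]  -> 2 point(s)
  x = 9: RHS = 6, y in [5, 14]  -> 2 point(s)
  x = 10: RHS = 16, y in [4, 15]  -> 2 point(s)
  x = 16: RHS = 7, y in [8, 11]  -> 2 point(s)
  x = 18: RHS = 5, y in [9, 10]  -> 2 point(s)
Affine points: 17. Add the point at infinity: total = 18.

#E(F_19) = 18


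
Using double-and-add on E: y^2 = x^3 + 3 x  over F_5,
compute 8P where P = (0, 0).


k = 8 = 1000_2 (binary, LSB first: 0001)
Double-and-add from P = (0, 0):
  bit 0 = 0: acc unchanged = O
  bit 1 = 0: acc unchanged = O
  bit 2 = 0: acc unchanged = O
  bit 3 = 1: acc = O + O = O

8P = O


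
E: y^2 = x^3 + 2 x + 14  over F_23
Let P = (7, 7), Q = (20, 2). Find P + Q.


P != Q, so use the chord formula.
s = (y2 - y1) / (x2 - x1) = (18) / (13) mod 23 = 12
x3 = s^2 - x1 - x2 mod 23 = 12^2 - 7 - 20 = 2
y3 = s (x1 - x3) - y1 mod 23 = 12 * (7 - 2) - 7 = 7

P + Q = (2, 7)


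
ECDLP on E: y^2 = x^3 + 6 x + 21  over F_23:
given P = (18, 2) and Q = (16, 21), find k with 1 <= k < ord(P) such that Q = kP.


Enumerate multiples of P until we hit Q = (16, 21):
  1P = (18, 2)
  2P = (19, 18)
  3P = (12, 2)
  4P = (16, 21)
Match found at i = 4.

k = 4


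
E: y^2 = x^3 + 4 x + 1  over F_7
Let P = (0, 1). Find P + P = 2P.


Doubling: s = (3 x1^2 + a) / (2 y1)
s = (3*0^2 + 4) / (2*1) mod 7 = 2
x3 = s^2 - 2 x1 mod 7 = 2^2 - 2*0 = 4
y3 = s (x1 - x3) - y1 mod 7 = 2 * (0 - 4) - 1 = 5

2P = (4, 5)


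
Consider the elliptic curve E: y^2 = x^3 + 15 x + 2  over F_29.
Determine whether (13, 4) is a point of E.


Check whether y^2 = x^3 + 15 x + 2 (mod 29) for (x, y) = (13, 4).
LHS: y^2 = 4^2 mod 29 = 16
RHS: x^3 + 15 x + 2 = 13^3 + 15*13 + 2 mod 29 = 16
LHS = RHS

Yes, on the curve


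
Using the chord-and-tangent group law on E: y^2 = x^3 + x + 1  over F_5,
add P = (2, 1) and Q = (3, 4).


P != Q, so use the chord formula.
s = (y2 - y1) / (x2 - x1) = (3) / (1) mod 5 = 3
x3 = s^2 - x1 - x2 mod 5 = 3^2 - 2 - 3 = 4
y3 = s (x1 - x3) - y1 mod 5 = 3 * (2 - 4) - 1 = 3

P + Q = (4, 3)


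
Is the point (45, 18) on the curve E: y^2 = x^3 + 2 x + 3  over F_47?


Check whether y^2 = x^3 + 2 x + 3 (mod 47) for (x, y) = (45, 18).
LHS: y^2 = 18^2 mod 47 = 42
RHS: x^3 + 2 x + 3 = 45^3 + 2*45 + 3 mod 47 = 38
LHS != RHS

No, not on the curve


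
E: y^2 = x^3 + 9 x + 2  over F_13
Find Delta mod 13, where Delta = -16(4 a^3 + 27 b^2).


4 a^3 + 27 b^2 = 4*9^3 + 27*2^2 = 2916 + 108 = 3024
Delta = -16 * (3024) = -48384
Delta mod 13 = 2

Delta = 2 (mod 13)


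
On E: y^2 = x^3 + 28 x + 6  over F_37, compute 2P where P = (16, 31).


Doubling: s = (3 x1^2 + a) / (2 y1)
s = (3*16^2 + 28) / (2*31) mod 37 = 20
x3 = s^2 - 2 x1 mod 37 = 20^2 - 2*16 = 35
y3 = s (x1 - x3) - y1 mod 37 = 20 * (16 - 35) - 31 = 33

2P = (35, 33)


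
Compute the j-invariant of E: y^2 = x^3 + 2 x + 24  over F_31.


Delta = -16(4 a^3 + 27 b^2) mod 31 = 20
-1728 * (4 a)^3 = -1728 * (4*2)^3 mod 31 = 4
j = 4 * 20^(-1) mod 31 = 25

j = 25 (mod 31)


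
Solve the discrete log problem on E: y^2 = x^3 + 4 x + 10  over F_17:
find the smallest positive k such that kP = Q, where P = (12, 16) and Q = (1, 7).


Enumerate multiples of P until we hit Q = (1, 7):
  1P = (12, 16)
  2P = (2, 14)
  3P = (1, 10)
  4P = (5, 11)
  5P = (13, 10)
  6P = (11, 12)
  7P = (10, 9)
  8P = (3, 7)
  9P = (3, 10)
  10P = (10, 8)
  11P = (11, 5)
  12P = (13, 7)
  13P = (5, 6)
  14P = (1, 7)
Match found at i = 14.

k = 14


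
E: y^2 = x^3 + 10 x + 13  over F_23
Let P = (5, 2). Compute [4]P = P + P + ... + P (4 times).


k = 4 = 100_2 (binary, LSB first: 001)
Double-and-add from P = (5, 2):
  bit 0 = 0: acc unchanged = O
  bit 1 = 0: acc unchanged = O
  bit 2 = 1: acc = O + (1, 22) = (1, 22)

4P = (1, 22)


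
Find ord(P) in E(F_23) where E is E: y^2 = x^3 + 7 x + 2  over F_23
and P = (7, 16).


Compute successive multiples of P until we hit O:
  1P = (7, 16)
  2P = (15, 3)
  3P = (4, 5)
  4P = (5, 22)
  5P = (20, 0)
  6P = (5, 1)
  7P = (4, 18)
  8P = (15, 20)
  ... (continuing to 10P)
  10P = O

ord(P) = 10


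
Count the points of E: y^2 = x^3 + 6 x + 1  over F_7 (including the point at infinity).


For each x in F_7, count y with y^2 = x^3 + 6 x + 1 mod 7:
  x = 0: RHS = 1, y in [1, 6]  -> 2 point(s)
  x = 1: RHS = 1, y in [1, 6]  -> 2 point(s)
  x = 2: RHS = 0, y in [0]  -> 1 point(s)
  x = 3: RHS = 4, y in [2, 5]  -> 2 point(s)
  x = 5: RHS = 2, y in [3, 4]  -> 2 point(s)
  x = 6: RHS = 1, y in [1, 6]  -> 2 point(s)
Affine points: 11. Add the point at infinity: total = 12.

#E(F_7) = 12


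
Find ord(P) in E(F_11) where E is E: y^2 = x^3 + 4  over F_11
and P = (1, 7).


Compute successive multiples of P until we hit O:
  1P = (1, 7)
  2P = (10, 6)
  3P = (3, 3)
  4P = (0, 2)
  5P = (2, 10)
  6P = (6, 0)
  7P = (2, 1)
  8P = (0, 9)
  ... (continuing to 12P)
  12P = O

ord(P) = 12


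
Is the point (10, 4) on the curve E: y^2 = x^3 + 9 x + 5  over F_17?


Check whether y^2 = x^3 + 9 x + 5 (mod 17) for (x, y) = (10, 4).
LHS: y^2 = 4^2 mod 17 = 16
RHS: x^3 + 9 x + 5 = 10^3 + 9*10 + 5 mod 17 = 7
LHS != RHS

No, not on the curve


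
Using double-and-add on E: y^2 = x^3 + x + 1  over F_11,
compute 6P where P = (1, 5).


k = 6 = 110_2 (binary, LSB first: 011)
Double-and-add from P = (1, 5):
  bit 0 = 0: acc unchanged = O
  bit 1 = 1: acc = O + (3, 3) = (3, 3)
  bit 2 = 1: acc = (3, 3) + (6, 5) = (0, 10)

6P = (0, 10)


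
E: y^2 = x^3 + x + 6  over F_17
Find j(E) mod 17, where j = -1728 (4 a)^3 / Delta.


Delta = -16(4 a^3 + 27 b^2) mod 17 = 7
-1728 * (4 a)^3 = -1728 * (4*1)^3 mod 17 = 10
j = 10 * 7^(-1) mod 17 = 16

j = 16 (mod 17)


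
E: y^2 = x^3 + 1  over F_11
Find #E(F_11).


For each x in F_11, count y with y^2 = x^3 + 0 x + 1 mod 11:
  x = 0: RHS = 1, y in [1, 10]  -> 2 point(s)
  x = 2: RHS = 9, y in [3, 8]  -> 2 point(s)
  x = 5: RHS = 5, y in [4, 7]  -> 2 point(s)
  x = 7: RHS = 3, y in [5, 6]  -> 2 point(s)
  x = 9: RHS = 4, y in [2, 9]  -> 2 point(s)
  x = 10: RHS = 0, y in [0]  -> 1 point(s)
Affine points: 11. Add the point at infinity: total = 12.

#E(F_11) = 12


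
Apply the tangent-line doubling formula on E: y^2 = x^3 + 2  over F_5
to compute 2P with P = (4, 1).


Doubling: s = (3 x1^2 + a) / (2 y1)
s = (3*4^2 + 0) / (2*1) mod 5 = 4
x3 = s^2 - 2 x1 mod 5 = 4^2 - 2*4 = 3
y3 = s (x1 - x3) - y1 mod 5 = 4 * (4 - 3) - 1 = 3

2P = (3, 3)


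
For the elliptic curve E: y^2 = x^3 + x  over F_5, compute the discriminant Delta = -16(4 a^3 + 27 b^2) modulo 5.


4 a^3 + 27 b^2 = 4*1^3 + 27*0^2 = 4 + 0 = 4
Delta = -16 * (4) = -64
Delta mod 5 = 1

Delta = 1 (mod 5)


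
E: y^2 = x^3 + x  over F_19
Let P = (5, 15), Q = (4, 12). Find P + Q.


P != Q, so use the chord formula.
s = (y2 - y1) / (x2 - x1) = (16) / (18) mod 19 = 3
x3 = s^2 - x1 - x2 mod 19 = 3^2 - 5 - 4 = 0
y3 = s (x1 - x3) - y1 mod 19 = 3 * (5 - 0) - 15 = 0

P + Q = (0, 0)


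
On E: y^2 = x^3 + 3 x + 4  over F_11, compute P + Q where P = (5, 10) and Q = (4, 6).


P != Q, so use the chord formula.
s = (y2 - y1) / (x2 - x1) = (7) / (10) mod 11 = 4
x3 = s^2 - x1 - x2 mod 11 = 4^2 - 5 - 4 = 7
y3 = s (x1 - x3) - y1 mod 11 = 4 * (5 - 7) - 10 = 4

P + Q = (7, 4)


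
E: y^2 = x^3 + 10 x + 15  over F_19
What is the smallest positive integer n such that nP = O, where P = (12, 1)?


Compute successive multiples of P until we hit O:
  1P = (12, 1)
  2P = (6, 14)
  3P = (2, 9)
  4P = (14, 12)
  5P = (9, 6)
  6P = (5, 0)
  7P = (9, 13)
  8P = (14, 7)
  ... (continuing to 12P)
  12P = O

ord(P) = 12


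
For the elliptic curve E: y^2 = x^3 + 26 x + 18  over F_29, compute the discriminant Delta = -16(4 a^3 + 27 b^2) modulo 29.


4 a^3 + 27 b^2 = 4*26^3 + 27*18^2 = 70304 + 8748 = 79052
Delta = -16 * (79052) = -1264832
Delta mod 29 = 3

Delta = 3 (mod 29)


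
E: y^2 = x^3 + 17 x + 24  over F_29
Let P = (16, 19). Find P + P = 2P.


Doubling: s = (3 x1^2 + a) / (2 y1)
s = (3*16^2 + 17) / (2*19) mod 29 = 26
x3 = s^2 - 2 x1 mod 29 = 26^2 - 2*16 = 6
y3 = s (x1 - x3) - y1 mod 29 = 26 * (16 - 6) - 19 = 9

2P = (6, 9)


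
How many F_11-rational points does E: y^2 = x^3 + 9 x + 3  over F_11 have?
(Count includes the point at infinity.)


For each x in F_11, count y with y^2 = x^3 + 9 x + 3 mod 11:
  x = 0: RHS = 3, y in [5, 6]  -> 2 point(s)
  x = 4: RHS = 4, y in [2, 9]  -> 2 point(s)
  x = 6: RHS = 9, y in [3, 8]  -> 2 point(s)
  x = 8: RHS = 4, y in [2, 9]  -> 2 point(s)
  x = 10: RHS = 4, y in [2, 9]  -> 2 point(s)
Affine points: 10. Add the point at infinity: total = 11.

#E(F_11) = 11


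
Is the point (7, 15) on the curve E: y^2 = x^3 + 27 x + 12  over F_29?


Check whether y^2 = x^3 + 27 x + 12 (mod 29) for (x, y) = (7, 15).
LHS: y^2 = 15^2 mod 29 = 22
RHS: x^3 + 27 x + 12 = 7^3 + 27*7 + 12 mod 29 = 22
LHS = RHS

Yes, on the curve


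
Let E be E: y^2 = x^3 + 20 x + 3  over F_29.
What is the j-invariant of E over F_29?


Delta = -16(4 a^3 + 27 b^2) mod 29 = 22
-1728 * (4 a)^3 = -1728 * (4*20)^3 mod 29 = 2
j = 2 * 22^(-1) mod 29 = 8

j = 8 (mod 29)


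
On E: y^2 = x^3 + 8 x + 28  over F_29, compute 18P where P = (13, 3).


k = 18 = 10010_2 (binary, LSB first: 01001)
Double-and-add from P = (13, 3):
  bit 0 = 0: acc unchanged = O
  bit 1 = 1: acc = O + (10, 8) = (10, 8)
  bit 2 = 0: acc unchanged = (10, 8)
  bit 3 = 0: acc unchanged = (10, 8)
  bit 4 = 1: acc = (10, 8) + (26, 8) = (22, 21)

18P = (22, 21)


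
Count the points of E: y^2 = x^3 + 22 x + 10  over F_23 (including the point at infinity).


For each x in F_23, count y with y^2 = x^3 + 22 x + 10 mod 23:
  x = 2: RHS = 16, y in [4, 19]  -> 2 point(s)
  x = 4: RHS = 1, y in [1, 22]  -> 2 point(s)
  x = 6: RHS = 13, y in [6, 17]  -> 2 point(s)
  x = 7: RHS = 1, y in [1, 22]  -> 2 point(s)
  x = 8: RHS = 8, y in [10, 13]  -> 2 point(s)
  x = 12: RHS = 1, y in [1, 22]  -> 2 point(s)
  x = 13: RHS = 9, y in [3, 20]  -> 2 point(s)
  x = 14: RHS = 3, y in [7, 16]  -> 2 point(s)
  x = 15: RHS = 12, y in [9, 14]  -> 2 point(s)
  x = 20: RHS = 9, y in [3, 20]  -> 2 point(s)
  x = 21: RHS = 4, y in [2, 21]  -> 2 point(s)
Affine points: 22. Add the point at infinity: total = 23.

#E(F_23) = 23
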